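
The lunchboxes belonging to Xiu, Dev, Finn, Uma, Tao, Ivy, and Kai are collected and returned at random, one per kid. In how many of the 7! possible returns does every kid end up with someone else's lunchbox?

Count assignments avoiding every fixed point. For any j of the 7 kids fixed to their own lunchbox, the other 7−j can be arranged in (7−j)! ways.
By inclusion–exclusion this is Σ_{j=0}^{7} (−1)^j C(7,j)·(7−j)!.
Computing: 5040 − 5040 + 2520 − 840 + 210 − 42 + 7 − 1 = 1854.

1854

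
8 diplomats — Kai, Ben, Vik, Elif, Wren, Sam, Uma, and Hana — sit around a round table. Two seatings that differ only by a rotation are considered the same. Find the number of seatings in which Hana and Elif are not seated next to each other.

All circular seatings of 8 people number (7)! = 5040.
Those with Hana next to Elif: fuse the pair into one unit and seat 7 units around a circle — 2·(6)! = 1440.
Subtracting, 5040 − 1440 = 3600.

3600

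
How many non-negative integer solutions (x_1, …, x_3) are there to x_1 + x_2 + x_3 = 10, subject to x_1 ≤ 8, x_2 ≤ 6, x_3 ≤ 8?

50

By stars and bars, unrestricted non-negative solutions to x_1+…+x_3 = 10 number C(10+2,2) = 66.
Subtract solutions that violate a single cap (substitute x_i' = x_i − (cap_i+1)): x_1 ≥ 9 gives C(3,2) = 3; x_2 ≥ 7 gives C(5,2) = 10; x_3 ≥ 9 gives C(3,2) = 3. Together 16.
No two caps can be exceeded simultaneously, so the pair terms are all 0.
By inclusion–exclusion the count is 66 − 16 + 0 = 50.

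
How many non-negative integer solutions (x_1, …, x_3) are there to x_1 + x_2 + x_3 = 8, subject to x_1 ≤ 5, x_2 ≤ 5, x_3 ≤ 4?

23

Without the upper bounds there are C(10,2) = 45 ways to split 8 among 3 variables.
Subtract solutions that violate a single cap (substitute x_i' = x_i − (cap_i+1)): x_1 ≥ 6 gives C(4,2) = 6; x_2 ≥ 6 gives C(4,2) = 6; x_3 ≥ 5 gives C(5,2) = 10. Together 22.
No two caps can be exceeded simultaneously, so the pair terms are all 0.
By inclusion–exclusion the count is 45 − 22 + 0 = 23.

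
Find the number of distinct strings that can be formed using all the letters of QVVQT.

QVVQT has 5 letters with Q appearing twice and V appearing twice.
Dividing 5! = 120 by 2!·2! = 4 for the repeated letters gives 30.

30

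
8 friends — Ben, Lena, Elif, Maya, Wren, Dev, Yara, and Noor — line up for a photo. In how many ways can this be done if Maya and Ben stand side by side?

10080

Glue Maya and Ben into one block (2 internal orders), leaving 7 units to arrange in a row.
That gives 2 × 7! = 2 × 5040 = 10080.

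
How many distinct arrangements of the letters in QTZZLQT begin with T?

180

Fix T in the first position and arrange the remaining 6 letters.
Those 6 letters have Q appearing twice and Z appearing twice, giving (6)!/(2!·2!) = 180.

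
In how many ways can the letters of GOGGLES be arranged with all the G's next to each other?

120

Treat the 3 copies of G as a single block. The multiset to arrange is then {GGG, E, L, O, S}, 5 items in all.
All 5 items are distinct, so there are (5)! = 120 arrangements.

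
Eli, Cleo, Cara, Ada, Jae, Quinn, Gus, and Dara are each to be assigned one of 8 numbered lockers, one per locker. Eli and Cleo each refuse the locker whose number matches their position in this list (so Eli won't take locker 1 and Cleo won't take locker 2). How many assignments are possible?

30960

Let Aᵢ (for i ∈ {1, 2}) be the placements that put person i in their forbidden locker. Any j of these fix j positions, leaving (8−j)! ways to fill the rest, and there are C(2,j) ways to pick which j.
By inclusion–exclusion, the number of valid placements is Σ_{j=0}^{2} (−1)^j C(2,j)·(8−j)!.
Computing: 40320 − 10080 + 720 = 30960.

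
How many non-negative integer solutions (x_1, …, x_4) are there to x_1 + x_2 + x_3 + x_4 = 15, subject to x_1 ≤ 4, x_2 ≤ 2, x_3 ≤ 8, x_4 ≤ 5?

31

By stars and bars, unrestricted non-negative solutions to x_1+…+x_4 = 15 number C(15+3,3) = 816.
Subtract solutions that violate a single cap (substitute x_i' = x_i − (cap_i+1)): x_1 ≥ 5 gives C(13,3) = 286; x_2 ≥ 3 gives C(15,3) = 455; x_3 ≥ 9 gives C(9,3) = 84; x_4 ≥ 6 gives C(12,3) = 220. Together 1045.
Add back pairs where two caps are both exceeded: 120 + 4 + 35 + 20 + 84 + 1 = 264.
Subtract triples: 0 + 4 + 0 + 0 = 4.
By inclusion–exclusion the count is 816 − 1045 + 264 − 4 = 31.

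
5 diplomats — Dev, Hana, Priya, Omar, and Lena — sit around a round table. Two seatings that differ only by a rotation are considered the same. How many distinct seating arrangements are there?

24

Seat Dev anywhere (absorbing the rotational symmetry), then permute the other 4: (4)! = 24.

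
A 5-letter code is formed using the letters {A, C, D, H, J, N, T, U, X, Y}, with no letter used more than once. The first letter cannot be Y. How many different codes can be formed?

27216

The first letter has 10−1 = 9 choices (anything except Y).
The remaining 4 letters are filled from the other 9 symbols without repetition: 9 × 8 × 7 × 6 = 3024.
Total: 9 × 3024 = 27216.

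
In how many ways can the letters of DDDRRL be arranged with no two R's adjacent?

Total arrangements of DDDRRL: 6!/(3!·2!) = 60.
Arrangements with the R's together: treat RR as one letter, giving (5)!/(3!) = 20.
Hence 60 − 20 = 40.

40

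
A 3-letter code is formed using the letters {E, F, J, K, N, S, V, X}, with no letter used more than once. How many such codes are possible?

336

Choose and order 3 of the 8 symbols: the first letter has 8 options, the next 7, then 6.
That product is 8 × 7 × 6 = 336.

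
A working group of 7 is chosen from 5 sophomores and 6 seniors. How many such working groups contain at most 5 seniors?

325

Split by how many seniors are chosen (0 through 5).
Sum: C(6,0)·C(5,7) + C(6,1)·C(5,6) + C(6,2)·C(5,5) + C(6,3)·C(5,4) + C(6,4)·C(5,3) + C(6,5)·C(5,2) = 0 + 0 + 15 + 100 + 150 + 60 = 325.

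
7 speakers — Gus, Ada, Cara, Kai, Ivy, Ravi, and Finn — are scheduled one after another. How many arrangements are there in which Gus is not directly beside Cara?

3600

There are 7! = 5040 arrangements in all. If Gus and Cara are adjacent, merging them into one block gives 2·(6)! = 1440 arrangements.
Complementary counting: 5040 − 1440 = 3600.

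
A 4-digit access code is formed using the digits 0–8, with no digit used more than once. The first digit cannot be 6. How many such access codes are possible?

2688

The first digit has 9−1 = 8 choices (anything except 6).
The remaining 3 digits are filled from the other 8 symbols without repetition: 8 × 7 × 6 = 336.
Total: 8 × 336 = 2688.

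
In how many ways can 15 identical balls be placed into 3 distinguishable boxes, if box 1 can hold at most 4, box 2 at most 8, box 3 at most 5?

6

Without the upper bounds there are C(17,2) = 136 ways to split 15 among 3 boxes.
Subtract solutions that violate a single cap (substitute x_i' = x_i − (cap_i+1)): x_1 ≥ 5 gives C(12,2) = 66; x_2 ≥ 9 gives C(8,2) = 28; x_3 ≥ 6 gives C(11,2) = 55. Together 149.
Add back pairs where two caps are both exceeded: 3 + 15 + 1 = 19.
By inclusion–exclusion the count is 136 − 149 + 19 = 6.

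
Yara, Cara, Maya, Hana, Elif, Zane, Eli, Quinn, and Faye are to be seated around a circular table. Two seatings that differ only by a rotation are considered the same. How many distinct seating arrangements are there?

40320

Around a circle, 9 distinct people have 9!/9 = (8)! = 40320 rotationally distinct seatings.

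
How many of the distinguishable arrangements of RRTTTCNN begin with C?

210

With the first slot taken by C, it remains to arrange the other 7 letters (RRTTTNN).
Those 7 letters have N appearing twice, R appearing twice, and T appearing 3 times, giving (7)!/(3!·2!·2!) = 210.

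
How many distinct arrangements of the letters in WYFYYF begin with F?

With the first slot taken by F, it remains to arrange the other 5 letters (WYYYF).
Those 5 letters have Y appearing 3 times, giving (5)!/(3!) = 20.

20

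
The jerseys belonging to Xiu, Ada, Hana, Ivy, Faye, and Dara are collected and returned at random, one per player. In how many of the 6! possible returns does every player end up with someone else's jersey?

Count assignments avoiding every fixed point. For any j of the 6 players fixed to their old jersey, the other 6−j can be arranged in (6−j)! ways.
By inclusion–exclusion this is Σ_{j=0}^{6} (−1)^j C(6,j)·(6−j)!.
Computing: 720 − 720 + 360 − 120 + 30 − 6 + 1 = 265.

265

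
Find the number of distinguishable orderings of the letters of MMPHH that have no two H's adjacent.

18

There are 5!/(2!·2!) = 30 arrangements of MMPHH in total.
If the two H's are adjacent, glue them into one block, leaving 4 items to arrange: (4)!/(2!) = 12 ways.
Hence 30 − 12 = 18.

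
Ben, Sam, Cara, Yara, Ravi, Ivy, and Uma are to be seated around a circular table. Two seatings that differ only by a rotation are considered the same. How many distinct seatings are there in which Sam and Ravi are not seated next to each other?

All circular seatings of 7 people number (6)! = 720.
Seatings with Sam beside Ravi: treat them as a block with 2 internal orders, giving 2 × (5)! = 240.
Subtracting, 720 − 240 = 480.

480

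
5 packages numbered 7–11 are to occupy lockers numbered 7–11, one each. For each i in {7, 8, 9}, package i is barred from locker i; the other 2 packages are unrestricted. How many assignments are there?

Let Aᵢ (for i ∈ {7, 8, 9}) be the placements that put package i in its forbidden locker. Any j of these fix j positions, leaving (5−j)! ways to fill the rest, and there are C(3,j) ways to pick which j.
By inclusion–exclusion, the number of valid placements is Σ_{j=0}^{3} (−1)^j C(3,j)·(5−j)!.
Computing: 120 − 72 + 18 − 2 = 64.

64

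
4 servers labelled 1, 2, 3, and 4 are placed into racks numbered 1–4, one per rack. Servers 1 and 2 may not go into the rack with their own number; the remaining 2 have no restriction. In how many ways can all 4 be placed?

14

Let Aᵢ (for i ∈ {1, 2}) be the placements that put server i in its forbidden rack. Any j of these fix j positions, leaving (4−j)! ways to fill the rest, and there are C(2,j) ways to pick which j.
By inclusion–exclusion, the number of valid placements is Σ_{j=0}^{2} (−1)^j C(2,j)·(4−j)!.
Computing: 24 − 12 + 2 = 14.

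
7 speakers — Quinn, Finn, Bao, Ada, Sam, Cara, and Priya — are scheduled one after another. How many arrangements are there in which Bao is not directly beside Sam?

There are 7! = 5040 arrangements in all. If Bao and Sam are adjacent, merging them into one block gives 2·(6)! = 1440 arrangements.
So 5040 − 1440 = 3600 arrangements keep them apart.

3600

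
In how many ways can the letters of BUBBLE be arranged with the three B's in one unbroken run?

Treat the 3 copies of B as a single block. The multiset to arrange is then {BBB, E, L, U}, 4 items in all.
All 4 items are distinct, so there are (4)! = 24 arrangements.

24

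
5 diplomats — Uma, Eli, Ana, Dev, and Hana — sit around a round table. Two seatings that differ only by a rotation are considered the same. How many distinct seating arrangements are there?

24

Seat Uma anywhere (absorbing the rotational symmetry), then permute the other 4: (4)! = 24.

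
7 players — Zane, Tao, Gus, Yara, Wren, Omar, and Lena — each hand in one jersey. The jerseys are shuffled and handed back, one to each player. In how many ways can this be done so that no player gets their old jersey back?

1854

Let Aᵢ be the assignments in which player i gets their old jersey. We want the size of the complement of A₁∪…∪A_7.
By inclusion–exclusion this is Σ_{j=0}^{7} (−1)^j C(7,j)·(7−j)!.
Computing: 5040 − 5040 + 2520 − 840 + 210 − 42 + 7 − 1 = 1854.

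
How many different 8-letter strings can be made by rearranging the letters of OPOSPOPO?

The 8 letters of OPOSPOPO have repeats: O appearing 4 times and P appearing 3 times.
Dividing 8! = 40320 by 4!·3! = 144 for the repeated letters gives 280.

280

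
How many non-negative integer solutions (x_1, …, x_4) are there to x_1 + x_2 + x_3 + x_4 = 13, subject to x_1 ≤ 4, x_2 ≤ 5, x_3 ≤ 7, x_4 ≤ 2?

By stars and bars, unrestricted non-negative solutions to x_1+…+x_4 = 13 number C(13+3,3) = 560.
Subtract solutions that violate a single cap (substitute x_i' = x_i − (cap_i+1)): x_1 ≥ 5 gives C(11,3) = 165; x_2 ≥ 6 gives C(10,3) = 120; x_3 ≥ 8 gives C(8,3) = 56; x_4 ≥ 3 gives C(13,3) = 286. Together 627.
Add back pairs where two caps are both exceeded: 10 + 1 + 56 + 0 + 35 + 10 = 112.
By inclusion–exclusion the count is 560 − 627 + 112 = 45.

45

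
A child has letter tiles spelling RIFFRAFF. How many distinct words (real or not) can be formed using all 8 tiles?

Letter multiplicities in RIFFRAFF: A×1, F×4, I×1, R×2.
Dividing 8! = 40320 by 4!·2! = 48 for the repeated letters gives 840.

840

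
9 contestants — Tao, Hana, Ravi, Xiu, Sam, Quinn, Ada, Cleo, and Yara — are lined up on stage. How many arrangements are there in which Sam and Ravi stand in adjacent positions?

Glue Sam and Ravi into one block (2 internal orders), leaving 8 units to arrange in a row.
That gives 2 × 8! = 2 × 40320 = 80640.

80640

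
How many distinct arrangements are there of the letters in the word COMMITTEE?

45360

COMMITTEE has 9 letters with E appearing twice, M appearing twice, and T appearing twice.
The number of distinct arrangements is 9!/(2!·2!·2!) = 362880/8 = 45360.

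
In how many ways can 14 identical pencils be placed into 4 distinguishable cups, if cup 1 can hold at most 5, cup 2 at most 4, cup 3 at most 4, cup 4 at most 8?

96

Ignoring the caps, the number of non-negative solutions to x_1+…+x_4 = 14 is C(17,3) = 680.
Subtract solutions that violate a single cap (substitute x_i' = x_i − (cap_i+1)): x_1 ≥ 6 gives C(11,3) = 165; x_2 ≥ 5 gives C(12,3) = 220; x_3 ≥ 5 gives C(12,3) = 220; x_4 ≥ 9 gives C(8,3) = 56. Together 661.
Add back pairs where two caps are both exceeded: 20 + 20 + 0 + 35 + 1 + 1 = 77.
By inclusion–exclusion the count is 680 − 661 + 77 = 96.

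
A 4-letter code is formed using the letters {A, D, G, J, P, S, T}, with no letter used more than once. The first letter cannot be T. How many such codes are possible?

The first letter has 7−1 = 6 choices (anything except T).
The remaining 3 letters are filled from the other 6 symbols without repetition: 6 × 5 × 4 = 120.
Total: 6 × 120 = 720.

720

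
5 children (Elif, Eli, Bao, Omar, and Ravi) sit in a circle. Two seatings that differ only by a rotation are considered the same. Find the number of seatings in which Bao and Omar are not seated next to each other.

All circular seatings of 5 people number (4)! = 24.
Those with Bao next to Omar: fuse the pair into one unit and seat 4 units around a circle — 2·(3)! = 12.
Subtracting, 24 − 12 = 12.

12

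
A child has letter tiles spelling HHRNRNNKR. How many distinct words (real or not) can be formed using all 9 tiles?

5040

HHRNRNNKR has 9 letters with H appearing twice, N appearing 3 times, and R appearing 3 times.
The number of distinct arrangements is 9!/(3!·3!·2!) = 362880/72 = 5040.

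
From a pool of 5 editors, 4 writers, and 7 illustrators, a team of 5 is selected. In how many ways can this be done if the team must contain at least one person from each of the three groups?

3010

Total 5-person selections from all 16: C(16,5) = 4368.
Selections missing a whole group: no editors → C(11,5) = 462; no writers → C(12,5) = 792; no illustrators → C(9,5) = 126.
Add back selections omitting two groups (i.e. drawn from a single group): C(5,5) + C(4,5) + C(7,5) = 22.
By inclusion–exclusion: 4368 − 1380 + 22 = 3010.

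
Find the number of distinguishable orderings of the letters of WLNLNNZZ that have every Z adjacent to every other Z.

420

Treat the 2 copies of Z as a single block. The multiset to arrange is then {ZZ, L, L, N, N, N, W}, 7 items in all.
That gives (7)!/(3!·2!) = 420 arrangements.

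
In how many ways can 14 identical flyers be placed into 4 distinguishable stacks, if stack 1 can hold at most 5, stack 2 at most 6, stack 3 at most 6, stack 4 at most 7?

Without the upper bounds there are C(17,3) = 680 ways to split 14 among 4 stacks.
Subtract solutions that violate a single cap (substitute x_i' = x_i − (cap_i+1)): x_1 ≥ 6 gives C(11,3) = 165; x_2 ≥ 7 gives C(10,3) = 120; x_3 ≥ 7 gives C(10,3) = 120; x_4 ≥ 8 gives C(9,3) = 84. Together 489.
Add back pairs where two caps are both exceeded: 4 + 4 + 1 + 1 + 0 + 0 = 10.
By inclusion–exclusion the count is 680 − 489 + 10 = 201.

201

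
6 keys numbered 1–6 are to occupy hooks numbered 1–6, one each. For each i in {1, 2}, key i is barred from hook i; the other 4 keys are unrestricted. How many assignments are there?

Let Aᵢ (for i ∈ {1, 2}) be the placements that put key i in its forbidden hook. Any j of these fix j positions, leaving (6−j)! ways to fill the rest, and there are C(2,j) ways to pick which j.
By inclusion–exclusion, the number of valid placements is Σ_{j=0}^{2} (−1)^j C(2,j)·(6−j)!.
Computing: 720 − 240 + 24 = 504.

504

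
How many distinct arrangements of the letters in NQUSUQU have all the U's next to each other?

Treat the 3 copies of U as a single block. The multiset to arrange is then {UUU, N, Q, Q, S}, 5 items in all.
That gives (5)!/(2!) = 60 arrangements.

60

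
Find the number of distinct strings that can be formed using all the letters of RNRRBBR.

The 7 letters of RNRRBBR have repeats: B appearing twice and R appearing 4 times.
So there are 7! / (4!·2!) = 105 distinguishable arrangements.

105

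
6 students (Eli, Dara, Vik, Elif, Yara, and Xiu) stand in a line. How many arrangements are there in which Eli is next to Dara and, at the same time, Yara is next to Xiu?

Treat {Eli,Dara} as one block (2 orders) and {Yara,Xiu} as another (2 orders).
That leaves 4 units to arrange: 2 × 2 × 4! = 4 × 24 = 96.

96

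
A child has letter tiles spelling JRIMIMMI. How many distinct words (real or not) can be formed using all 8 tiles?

1120

The 8 letters of JRIMIMMI have repeats: I appearing 3 times and M appearing 3 times.
So there are 8! / (3!·3!) = 1120 distinguishable arrangements.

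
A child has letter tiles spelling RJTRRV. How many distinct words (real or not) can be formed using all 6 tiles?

Letter multiplicities in RJTRRV: J×1, R×3, T×1, V×1.
Dividing 6! = 720 by 3! = 6 for the repeated letters gives 120.

120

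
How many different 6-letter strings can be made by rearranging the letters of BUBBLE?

120

The 6 letters of BUBBLE have repeats: B appearing 3 times.
Dividing 6! = 720 by 3! = 6 for the repeated letters gives 120.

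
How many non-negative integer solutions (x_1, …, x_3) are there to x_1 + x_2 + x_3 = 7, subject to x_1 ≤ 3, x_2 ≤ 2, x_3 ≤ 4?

By stars and bars, unrestricted non-negative solutions to x_1+…+x_3 = 7 number C(7+2,2) = 36.
Subtract solutions that violate a single cap (substitute x_i' = x_i − (cap_i+1)): x_1 ≥ 4 gives C(5,2) = 10; x_2 ≥ 3 gives C(6,2) = 15; x_3 ≥ 5 gives C(4,2) = 6. Together 31.
Add back pairs where two caps are both exceeded: 1 + 0 + 0 = 1.
By inclusion–exclusion the count is 36 − 31 + 1 = 6.

6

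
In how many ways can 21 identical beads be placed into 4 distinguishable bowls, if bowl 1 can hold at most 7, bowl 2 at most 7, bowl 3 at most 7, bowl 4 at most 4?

35

By stars and bars, unrestricted non-negative solutions to x_1+…+x_4 = 21 number C(21+3,3) = 2024.
Subtract solutions that violate a single cap (substitute x_i' = x_i − (cap_i+1)): x_1 ≥ 8 gives C(16,3) = 560; x_2 ≥ 8 gives C(16,3) = 560; x_3 ≥ 8 gives C(16,3) = 560; x_4 ≥ 5 gives C(19,3) = 969. Together 2649.
Add back pairs where two caps are both exceeded: 56 + 56 + 165 + 56 + 165 + 165 = 663.
Subtract triples: 0 + 1 + 1 + 1 = 3.
By inclusion–exclusion the count is 2024 − 2649 + 663 − 3 = 35.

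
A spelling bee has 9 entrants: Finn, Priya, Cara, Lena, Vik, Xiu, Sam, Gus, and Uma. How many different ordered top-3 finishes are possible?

There are 9 choices for 1st place, 8 for 2nd, and 7 for 3rd.
That gives 9 × 8 × 7 = 504.

504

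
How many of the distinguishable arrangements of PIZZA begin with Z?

24

With the first slot taken by Z, it remains to arrange the other 4 letters (PIZA).
Those 4 letters are all distinct, giving (4)! = 24.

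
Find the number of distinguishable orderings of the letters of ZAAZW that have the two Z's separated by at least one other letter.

18

Total arrangements of ZAAZW: 5!/(2!·2!) = 30.
If the two Z's are adjacent, glue them into one block, leaving 4 items to arrange: (4)!/(2!) = 12 ways.
Subtracting, 30 − 12 = 18 arrangements keep the Z's apart.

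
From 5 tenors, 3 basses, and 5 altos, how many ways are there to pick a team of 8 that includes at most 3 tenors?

Split by how many tenors are chosen (0 through 3).
Sum: C(5,0)·C(8,8) + C(5,1)·C(8,7) + C(5,2)·C(8,6) + C(5,3)·C(8,5) = 1 + 40 + 280 + 560 = 881.

881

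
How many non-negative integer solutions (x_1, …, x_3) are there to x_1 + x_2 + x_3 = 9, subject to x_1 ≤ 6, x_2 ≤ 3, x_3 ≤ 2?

Without the upper bounds there are C(11,2) = 55 ways to split 9 among 3 variables.
Subtract solutions that violate a single cap (substitute x_i' = x_i − (cap_i+1)): x_1 ≥ 7 gives C(4,2) = 6; x_2 ≥ 4 gives C(7,2) = 21; x_3 ≥ 3 gives C(8,2) = 28. Together 55.
Add back pairs where two caps are both exceeded: 0 + 0 + 6 = 6.
By inclusion–exclusion the count is 55 − 55 + 6 = 6.

6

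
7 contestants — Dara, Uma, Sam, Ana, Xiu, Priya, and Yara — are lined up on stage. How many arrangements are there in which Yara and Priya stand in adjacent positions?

Place the 5 others and the Yara-Priya pair as 6 objects in a line; the pair has 2 internal arrangements.
That gives 2 × 6! = 2 × 720 = 1440.

1440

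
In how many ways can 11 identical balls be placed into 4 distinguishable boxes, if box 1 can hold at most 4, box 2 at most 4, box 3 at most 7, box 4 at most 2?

By stars and bars, unrestricted non-negative solutions to x_1+…+x_4 = 11 number C(11+3,3) = 364.
Subtract solutions that violate a single cap (substitute x_i' = x_i − (cap_i+1)): x_1 ≥ 5 gives C(9,3) = 84; x_2 ≥ 5 gives C(9,3) = 84; x_3 ≥ 8 gives C(6,3) = 20; x_4 ≥ 3 gives C(11,3) = 165. Together 353.
Add back pairs where two caps are both exceeded: 4 + 0 + 20 + 0 + 20 + 1 = 45.
By inclusion–exclusion the count is 364 − 353 + 45 = 56.

56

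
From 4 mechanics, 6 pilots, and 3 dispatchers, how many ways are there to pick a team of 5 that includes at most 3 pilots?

Split by how many pilots are chosen (0 through 3).
Sum: C(6,0)·C(7,5) + C(6,1)·C(7,4) + C(6,2)·C(7,3) + C(6,3)·C(7,2) = 21 + 210 + 525 + 420 = 1176.

1176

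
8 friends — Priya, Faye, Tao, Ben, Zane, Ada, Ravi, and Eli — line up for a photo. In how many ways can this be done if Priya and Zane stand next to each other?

10080

Treat {Priya, Zane} as a single unit. There are 7 units to order, and the pair itself can be ordered 2 ways.
So the count is 2·(7)! = 10080.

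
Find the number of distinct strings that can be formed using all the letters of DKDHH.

DKDHH has 5 letters with D appearing twice and H appearing twice.
So there are 5! / (2!·2!) = 30 distinguishable arrangements.

30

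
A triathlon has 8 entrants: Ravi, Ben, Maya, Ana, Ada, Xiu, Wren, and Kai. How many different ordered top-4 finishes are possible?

1680

There are 8 choices for 1st place, 7 for 2nd, and so on down to 5 for position 4.
That gives 8 × 7 × 6 × 5 = 1680.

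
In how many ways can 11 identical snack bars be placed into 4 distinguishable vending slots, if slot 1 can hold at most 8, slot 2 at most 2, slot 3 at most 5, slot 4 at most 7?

Without the upper bounds there are C(14,3) = 364 ways to split 11 among 4 vending slots.
Subtract solutions that violate a single cap (substitute x_i' = x_i − (cap_i+1)): x_1 ≥ 9 gives C(5,3) = 10; x_2 ≥ 3 gives C(11,3) = 165; x_3 ≥ 6 gives C(8,3) = 56; x_4 ≥ 8 gives C(6,3) = 20. Together 251.
Add back pairs where two caps are both exceeded: 0 + 0 + 0 + 10 + 1 + 0 = 11.
By inclusion–exclusion the count is 364 − 251 + 11 = 124.

124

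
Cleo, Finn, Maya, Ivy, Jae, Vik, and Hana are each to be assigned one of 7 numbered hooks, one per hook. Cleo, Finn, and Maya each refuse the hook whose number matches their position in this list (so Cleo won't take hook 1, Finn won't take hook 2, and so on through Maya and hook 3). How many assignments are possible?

3216

Let Aᵢ (for i ∈ {1, 2, 3}) be the placements that put person i in their forbidden hook. Any j of these fix j positions, leaving (7−j)! ways to fill the rest, and there are C(3,j) ways to pick which j.
By inclusion–exclusion, the number of valid placements is Σ_{j=0}^{3} (−1)^j C(3,j)·(7−j)!.
Computing: 5040 − 2160 + 360 − 24 = 3216.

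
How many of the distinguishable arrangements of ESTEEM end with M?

Fix M in the last position and arrange the remaining 5 letters.
Those 5 letters have E appearing 3 times, giving (5)!/(3!) = 20.

20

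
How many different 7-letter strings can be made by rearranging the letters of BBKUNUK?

BBKUNUK has 7 letters with B appearing twice, K appearing twice, and U appearing twice.
The number of distinct arrangements is 7!/(2!·2!·2!) = 5040/8 = 630.

630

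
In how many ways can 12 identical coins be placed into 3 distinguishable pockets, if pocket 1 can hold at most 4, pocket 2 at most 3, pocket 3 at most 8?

10

By stars and bars, unrestricted non-negative solutions to x_1+…+x_3 = 12 number C(12+2,2) = 91.
Subtract solutions that violate a single cap (substitute x_i' = x_i − (cap_i+1)): x_1 ≥ 5 gives C(9,2) = 36; x_2 ≥ 4 gives C(10,2) = 45; x_3 ≥ 9 gives C(5,2) = 10. Together 91.
Add back pairs where two caps are both exceeded: 10 + 0 + 0 = 10.
By inclusion–exclusion the count is 91 − 91 + 10 = 10.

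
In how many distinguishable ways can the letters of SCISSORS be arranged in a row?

Letter multiplicities in SCISSORS: C×1, I×1, O×1, R×1, S×4.
The number of distinct arrangements is 8!/(4!) = 40320/24 = 1680.

1680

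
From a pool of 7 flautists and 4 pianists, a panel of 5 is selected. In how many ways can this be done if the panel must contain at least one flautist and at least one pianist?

Total 5-person selections from all 11: C(11,5) = 462.
Selections missing a whole group: no flautists → C(4,5) = 0; no pianists → C(7,5) = 21.
Both groups omitted at once is impossible, so 462 − 21 = 441.

441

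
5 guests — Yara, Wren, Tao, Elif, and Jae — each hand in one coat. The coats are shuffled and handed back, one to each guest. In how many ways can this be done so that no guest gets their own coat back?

44

Count assignments avoiding every fixed point. For any j of the 5 guests fixed to their own coat, the other 5−j can be arranged in (5−j)! ways.
By inclusion–exclusion this is Σ_{j=0}^{5} (−1)^j C(5,j)·(5−j)!.
Computing: 120 − 120 + 60 − 20 + 5 − 1 = 44.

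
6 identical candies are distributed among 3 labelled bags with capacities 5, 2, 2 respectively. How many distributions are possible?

By stars and bars, unrestricted non-negative solutions to x_1+…+x_3 = 6 number C(6+2,2) = 28.
Subtract solutions that violate a single cap (substitute x_i' = x_i − (cap_i+1)): x_1 ≥ 6 gives C(2,2) = 1; x_2 ≥ 3 gives C(5,2) = 10; x_3 ≥ 3 gives C(5,2) = 10. Together 21.
Add back pairs where two caps are both exceeded: 0 + 0 + 1 = 1.
By inclusion–exclusion the count is 28 − 21 + 1 = 8.

8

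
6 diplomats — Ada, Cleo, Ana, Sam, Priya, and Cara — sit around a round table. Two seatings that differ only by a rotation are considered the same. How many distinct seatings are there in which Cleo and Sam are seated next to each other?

Treat {Cleo, Sam} as one unit (2 internal orders) and seat the resulting 5 units around the table: (4)! circular arrangements.
So 2 × (4)! = 2 × 24 = 48.

48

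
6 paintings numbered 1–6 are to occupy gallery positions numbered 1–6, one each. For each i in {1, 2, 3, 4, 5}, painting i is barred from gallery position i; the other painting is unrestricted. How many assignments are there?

Let Aᵢ (for 1 ≤ i ≤ 5) be the placements that put painting i in its forbidden gallery position. Any j of these fix j positions, leaving (6−j)! ways to fill the rest, and there are C(5,j) ways to pick which j.
By inclusion–exclusion, the number of valid placements is Σ_{j=0}^{5} (−1)^j C(5,j)·(6−j)!.
Computing: 720 − 600 + 240 − 60 + 10 − 1 = 309.

309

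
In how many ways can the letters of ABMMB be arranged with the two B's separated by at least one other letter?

18

There are 5!/(2!·2!) = 30 arrangements of ABMMB in total.
Arrangements with the B's together: treat BB as one letter, giving (4)!/(2!) = 12.
Subtracting, 30 − 12 = 18 arrangements keep the B's apart.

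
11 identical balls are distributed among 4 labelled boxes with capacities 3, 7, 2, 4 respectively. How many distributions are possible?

By stars and bars, unrestricted non-negative solutions to x_1+…+x_4 = 11 number C(11+3,3) = 364.
Subtract solutions that violate a single cap (substitute x_i' = x_i − (cap_i+1)): x_1 ≥ 4 gives C(10,3) = 120; x_2 ≥ 8 gives C(6,3) = 20; x_3 ≥ 3 gives C(11,3) = 165; x_4 ≥ 5 gives C(9,3) = 84. Together 389.
Add back pairs where two caps are both exceeded: 0 + 35 + 10 + 1 + 0 + 20 = 66.
By inclusion–exclusion the count is 364 − 389 + 66 = 41.

41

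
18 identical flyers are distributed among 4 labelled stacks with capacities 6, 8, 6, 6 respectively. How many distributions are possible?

153

By stars and bars, unrestricted non-negative solutions to x_1+…+x_4 = 18 number C(18+3,3) = 1330.
Subtract solutions that violate a single cap (substitute x_i' = x_i − (cap_i+1)): x_1 ≥ 7 gives C(14,3) = 364; x_2 ≥ 9 gives C(12,3) = 220; x_3 ≥ 7 gives C(14,3) = 364; x_4 ≥ 7 gives C(14,3) = 364. Together 1312.
Add back pairs where two caps are both exceeded: 10 + 35 + 35 + 10 + 10 + 35 = 135.
By inclusion–exclusion the count is 1330 − 1312 + 135 = 153.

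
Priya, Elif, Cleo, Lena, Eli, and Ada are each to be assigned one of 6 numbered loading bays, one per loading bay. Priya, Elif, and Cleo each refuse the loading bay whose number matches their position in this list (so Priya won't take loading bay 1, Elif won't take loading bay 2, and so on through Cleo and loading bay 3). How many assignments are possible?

426

Let Aᵢ (for i ∈ {1, 2, 3}) be the placements that put person i in their forbidden loading bay. Any j of these fix j positions, leaving (6−j)! ways to fill the rest, and there are C(3,j) ways to pick which j.
By inclusion–exclusion, the number of valid placements is Σ_{j=0}^{3} (−1)^j C(3,j)·(6−j)!.
Computing: 720 − 360 + 72 − 6 = 426.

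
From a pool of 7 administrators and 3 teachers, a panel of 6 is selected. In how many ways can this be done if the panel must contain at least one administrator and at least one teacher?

203

With no constraint there are C(10,6) = 210 possible selections.
Subtract selections that omit an entire group: no administrators → C(3,6) = 0; no teachers → C(7,6) = 7.
Both groups omitted at once is impossible, so 210 − 7 = 203.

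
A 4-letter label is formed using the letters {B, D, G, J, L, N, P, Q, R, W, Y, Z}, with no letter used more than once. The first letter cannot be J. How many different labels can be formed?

10890

The first letter has 12−1 = 11 choices (anything except J).
The remaining 3 letters are filled from the other 11 symbols without repetition: 11 × 10 × 9 = 990.
Total: 11 × 990 = 10890.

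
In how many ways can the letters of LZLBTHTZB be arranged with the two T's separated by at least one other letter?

17640

There are 9!/(2!·2!·2!·2!) = 22680 arrangements of LZLBTHTZB in total.
Arrangements with the T's together: treat TT as one letter, giving (8)!/(2!·2!·2!) = 5040.
Subtracting, 22680 − 5040 = 17640 arrangements keep the T's apart.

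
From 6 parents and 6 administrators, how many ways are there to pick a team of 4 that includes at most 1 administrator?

135

Split by how many administrators are chosen (0 through 1).
Sum: C(6,0)·C(6,4) + C(6,1)·C(6,3) = 15 + 120 = 135.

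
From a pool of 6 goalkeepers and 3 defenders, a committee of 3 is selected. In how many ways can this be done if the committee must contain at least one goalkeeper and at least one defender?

Unrestricted: C(9,3) = 84 ways to pick any 3 of the 9.
Subtract selections that omit an entire group: no goalkeepers → C(3,3) = 1; no defenders → C(6,3) = 20.
Both groups omitted at once is impossible, so 84 − 21 = 63.

63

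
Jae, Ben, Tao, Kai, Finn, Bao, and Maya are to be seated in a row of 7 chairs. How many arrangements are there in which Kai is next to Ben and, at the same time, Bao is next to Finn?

480

Treat {Kai,Ben} as one block (2 orders) and {Bao,Finn} as another (2 orders).
That leaves 5 units to arrange: 2 × 2 × 5! = 4 × 120 = 480.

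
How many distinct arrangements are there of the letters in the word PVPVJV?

60

The 6 letters of PVPVJV have repeats: P appearing twice and V appearing 3 times.
So there are 6! / (3!·2!) = 60 distinguishable arrangements.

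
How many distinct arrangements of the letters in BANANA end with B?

Fix B in the last position and arrange the remaining 5 letters.
Those 5 letters have A appearing 3 times and N appearing twice, giving (5)!/(3!·2!) = 10.

10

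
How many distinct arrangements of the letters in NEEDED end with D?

20

With the last slot taken by D, it remains to arrange the other 5 letters (NEEED).
Those 5 letters have E appearing 3 times, giving (5)!/(3!) = 20.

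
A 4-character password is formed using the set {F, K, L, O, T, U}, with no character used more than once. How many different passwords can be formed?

360

Choose and order 4 of the 6 symbols: the first character has 6 options, the next 5, then 4, 3.
6 × 5 × 4 × 3 = 360.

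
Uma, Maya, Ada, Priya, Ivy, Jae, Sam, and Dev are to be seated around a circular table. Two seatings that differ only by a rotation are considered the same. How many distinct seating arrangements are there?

5040

Around a circle, 8 distinct people have 8!/8 = (7)! = 5040 rotationally distinct seatings.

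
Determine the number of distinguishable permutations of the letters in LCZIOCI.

1260

LCZIOCI has 7 letters with C appearing twice and I appearing twice.
The number of distinct arrangements is 7!/(2!·2!) = 5040/4 = 1260.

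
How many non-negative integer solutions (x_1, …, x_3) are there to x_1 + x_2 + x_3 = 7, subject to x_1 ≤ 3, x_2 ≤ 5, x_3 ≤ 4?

17

Ignoring the caps, the number of non-negative solutions to x_1+…+x_3 = 7 is C(9,2) = 36.
Subtract solutions that violate a single cap (substitute x_i' = x_i − (cap_i+1)): x_1 ≥ 4 gives C(5,2) = 10; x_2 ≥ 6 gives C(3,2) = 3; x_3 ≥ 5 gives C(4,2) = 6. Together 19.
No two caps can be exceeded simultaneously, so the pair terms are all 0.
By inclusion–exclusion the count is 36 − 19 + 0 = 17.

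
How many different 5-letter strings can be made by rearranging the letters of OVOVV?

10

The 5 letters of OVOVV have repeats: O appearing twice and V appearing 3 times.
The number of distinct arrangements is 5!/(3!·2!) = 120/12 = 10.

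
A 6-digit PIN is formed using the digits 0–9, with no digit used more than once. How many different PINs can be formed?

151200

Choose and order 6 of the 10 symbols: the first digit has 10 options, the next 9, and so on down to 5.
10 × 9 × 8 × 7 × 6 × 5 = 151200.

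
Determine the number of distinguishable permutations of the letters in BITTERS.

The 7 letters of BITTERS have repeats: T appearing twice.
The number of distinct arrangements is 7!/(2!) = 5040/2 = 2520.

2520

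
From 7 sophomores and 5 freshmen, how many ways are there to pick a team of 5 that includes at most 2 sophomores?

Split by how many sophomores are chosen (0 through 2).
Sum: C(7,0)·C(5,5) + C(7,1)·C(5,4) + C(7,2)·C(5,3) = 1 + 35 + 210 = 246.

246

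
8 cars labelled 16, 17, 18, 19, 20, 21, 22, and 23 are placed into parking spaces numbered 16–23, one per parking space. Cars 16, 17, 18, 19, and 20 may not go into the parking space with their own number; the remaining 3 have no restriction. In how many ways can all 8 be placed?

21234

Let Aᵢ (for 16 ≤ i ≤ 20) be the placements that put car i in its forbidden parking space. Any j of these fix j positions, leaving (8−j)! ways to fill the rest, and there are C(5,j) ways to pick which j.
By inclusion–exclusion, the number of valid placements is Σ_{j=0}^{5} (−1)^j C(5,j)·(8−j)!.
Computing: 40320 − 25200 + 7200 − 1200 + 120 − 6 = 21234.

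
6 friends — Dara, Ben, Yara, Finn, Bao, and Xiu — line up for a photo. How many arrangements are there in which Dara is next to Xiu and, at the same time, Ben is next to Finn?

96

Treat {Dara,Xiu} as one block (2 orders) and {Ben,Finn} as another (2 orders).
That leaves 4 units to arrange: 2 × 2 × 4! = 4 × 24 = 96.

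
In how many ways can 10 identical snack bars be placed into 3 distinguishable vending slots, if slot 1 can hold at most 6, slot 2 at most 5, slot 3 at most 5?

Ignoring the caps, the number of non-negative solutions to x_1+…+x_3 = 10 is C(12,2) = 66.
Subtract solutions that violate a single cap (substitute x_i' = x_i − (cap_i+1)): x_1 ≥ 7 gives C(5,2) = 10; x_2 ≥ 6 gives C(6,2) = 15; x_3 ≥ 6 gives C(6,2) = 15. Together 40.
No two caps can be exceeded simultaneously, so the pair terms are all 0.
By inclusion–exclusion the count is 66 − 40 + 0 = 26.

26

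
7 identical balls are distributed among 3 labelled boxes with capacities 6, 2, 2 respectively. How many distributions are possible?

8

Ignoring the caps, the number of non-negative solutions to x_1+…+x_3 = 7 is C(9,2) = 36.
Subtract solutions that violate a single cap (substitute x_i' = x_i − (cap_i+1)): x_1 ≥ 7 gives C(2,2) = 1; x_2 ≥ 3 gives C(6,2) = 15; x_3 ≥ 3 gives C(6,2) = 15. Together 31.
Add back pairs where two caps are both exceeded: 0 + 0 + 3 = 3.
By inclusion–exclusion the count is 36 − 31 + 3 = 8.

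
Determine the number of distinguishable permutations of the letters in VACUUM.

360

The 6 letters of VACUUM have repeats: U appearing twice.
Dividing 6! = 720 by 2! = 2 for the repeated letters gives 360.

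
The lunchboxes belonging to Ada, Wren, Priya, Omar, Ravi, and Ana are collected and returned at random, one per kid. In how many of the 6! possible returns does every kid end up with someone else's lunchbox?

Count assignments avoiding every fixed point. For any j of the 6 kids fixed to their own lunchbox, the other 6−j can be arranged in (6−j)! ways.
By inclusion–exclusion this is Σ_{j=0}^{6} (−1)^j C(6,j)·(6−j)!.
Computing: 720 − 720 + 360 − 120 + 30 − 6 + 1 = 265.

265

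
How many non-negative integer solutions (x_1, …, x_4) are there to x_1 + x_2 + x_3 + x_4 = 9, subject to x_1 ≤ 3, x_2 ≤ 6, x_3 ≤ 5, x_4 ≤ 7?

130

Ignoring the caps, the number of non-negative solutions to x_1+…+x_4 = 9 is C(12,3) = 220.
Subtract solutions that violate a single cap (substitute x_i' = x_i − (cap_i+1)): x_1 ≥ 4 gives C(8,3) = 56; x_2 ≥ 7 gives C(5,3) = 10; x_3 ≥ 6 gives C(6,3) = 20; x_4 ≥ 8 gives C(4,3) = 4. Together 90.
No two caps can be exceeded simultaneously, so the pair terms are all 0.
By inclusion–exclusion the count is 220 − 90 + 0 = 130.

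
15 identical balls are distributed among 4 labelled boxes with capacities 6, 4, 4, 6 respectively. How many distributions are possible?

54

Without the upper bounds there are C(18,3) = 816 ways to split 15 among 4 boxes.
Subtract solutions that violate a single cap (substitute x_i' = x_i − (cap_i+1)): x_1 ≥ 7 gives C(11,3) = 165; x_2 ≥ 5 gives C(13,3) = 286; x_3 ≥ 5 gives C(13,3) = 286; x_4 ≥ 7 gives C(11,3) = 165. Together 902.
Add back pairs where two caps are both exceeded: 20 + 20 + 4 + 56 + 20 + 20 = 140.
By inclusion–exclusion the count is 816 − 902 + 140 = 54.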